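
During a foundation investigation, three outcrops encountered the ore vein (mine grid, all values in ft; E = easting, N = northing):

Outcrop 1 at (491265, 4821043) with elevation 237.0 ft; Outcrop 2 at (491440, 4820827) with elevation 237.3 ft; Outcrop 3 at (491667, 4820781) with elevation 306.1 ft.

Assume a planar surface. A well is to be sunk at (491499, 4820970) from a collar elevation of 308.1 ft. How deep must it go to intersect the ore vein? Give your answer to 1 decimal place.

Two edge vectors: Outcrop 1→Outcrop 2 = (175, -216, 0.3), Outcrop 1→Outcrop 3 = (402, -262, 69.1).
Normal n = (Outcrop 1→Outcrop 2) × (Outcrop 1→Outcrop 3) = (-14847, -11971.9, 40982).
So ∂z/∂E = −n_x/n_z = 0.362281001 and ∂z/∂N = −n_y/n_z = 0.292125811.
Intercept c from Outcrop 1: 237 − 177975.98 − 1408351.10 = −1586090.07.
At (491499, 4820970): z_contact = 178060.75 + 1408329.77 − 1586090.07 = 300.45 ft.
Depth below ground = 308.1 − 300.45 = 7.7 ft.

7.7 ft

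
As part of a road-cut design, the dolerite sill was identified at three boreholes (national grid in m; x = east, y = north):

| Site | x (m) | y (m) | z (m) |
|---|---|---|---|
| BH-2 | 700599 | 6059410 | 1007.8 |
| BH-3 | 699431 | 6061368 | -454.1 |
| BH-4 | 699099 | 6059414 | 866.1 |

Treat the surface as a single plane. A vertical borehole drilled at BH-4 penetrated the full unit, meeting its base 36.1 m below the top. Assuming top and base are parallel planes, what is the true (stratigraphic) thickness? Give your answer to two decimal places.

29.61 m

Let the plane be z = a·x + b·y + c.
BH-3−BH-2: −1168a + 1958b = −1461.9;  BH-4−BH-2: −1500a + 4b = −141.7.
Solving gives a = 0.09262, b = −0.69138.
|∇z| = √(a²+b²) = 0.69755, so dip δ = arctan(0.69755) = 34.90°.
True thickness = vertical thickness × cos δ = 36.1 × cos 34.90° = 29.61 m.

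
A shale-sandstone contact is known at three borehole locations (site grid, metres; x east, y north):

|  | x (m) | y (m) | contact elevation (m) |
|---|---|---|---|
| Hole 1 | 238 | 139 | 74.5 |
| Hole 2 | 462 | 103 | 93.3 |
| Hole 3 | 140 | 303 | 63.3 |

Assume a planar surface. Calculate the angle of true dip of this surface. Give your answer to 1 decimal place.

Two edge vectors: Hole 1→Hole 2 = (224, -36, 18.8), Hole 1→Hole 3 = (-98, 164, -11.2).
Normal n = (Hole 1→Hole 2) × (Hole 1→Hole 3) = (-2680, 666.4, 33208).
So ∂z/∂x = −n_x/n_z = 0.08070 and ∂z/∂y = −n_y/n_z = −0.02007.
Gradient magnitude |∇z| = √(a² + b²) = √(0.00651 + 0.00040) = 0.08316.
True dip = arctan(0.08316) = 4.8°, dipping toward WNW (azimuth ≈ 284°).

4.8°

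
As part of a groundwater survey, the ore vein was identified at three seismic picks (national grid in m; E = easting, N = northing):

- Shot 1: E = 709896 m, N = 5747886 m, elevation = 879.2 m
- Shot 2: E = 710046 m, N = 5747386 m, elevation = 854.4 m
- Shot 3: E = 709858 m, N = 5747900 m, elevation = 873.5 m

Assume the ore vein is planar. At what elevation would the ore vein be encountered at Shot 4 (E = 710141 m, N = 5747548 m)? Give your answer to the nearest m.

Two edge vectors: Shot 1→Shot 2 = (150, -500, -24.8), Shot 1→Shot 3 = (-38, 14, -5.7).
Normal n = (Shot 1→Shot 2) × (Shot 1→Shot 3) = (3197.2, 1797.4, -16900).
So ∂z/∂E = −n_x/n_z = 0.18918343 and ∂z/∂N = −n_y/n_z = 0.10635503.
Intercept c from Shot 1: 879.2 − 134300.56 − 611316.59 = −744737.95.
At (710141, 5747548): z = 134346.9 + 611280.6 − 744737.95 = 889.6 m.

890 m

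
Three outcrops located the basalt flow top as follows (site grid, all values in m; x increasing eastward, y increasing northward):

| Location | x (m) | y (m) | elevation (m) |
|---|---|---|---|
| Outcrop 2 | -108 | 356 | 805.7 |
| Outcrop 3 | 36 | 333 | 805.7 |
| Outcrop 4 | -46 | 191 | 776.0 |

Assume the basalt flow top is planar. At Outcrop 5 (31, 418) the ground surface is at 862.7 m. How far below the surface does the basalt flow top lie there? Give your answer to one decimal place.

Let the plane be z = a·x + b·y + c.
Outcrop 3−Outcrop 2: 144a − 23b = 0;  Outcrop 4−Outcrop 2: 62a − 165b = −29.7.
Solving gives a = 0.03059, b = 0.19149.
Then c = 805.7 − a·-108 − b·356 = 740.83.
At (31, 418): z_contact = 0.95 + 80.04 + 740.83 = 821.82 m.
Depth below ground = 862.7 − 821.82 = 40.9 m.

40.9 m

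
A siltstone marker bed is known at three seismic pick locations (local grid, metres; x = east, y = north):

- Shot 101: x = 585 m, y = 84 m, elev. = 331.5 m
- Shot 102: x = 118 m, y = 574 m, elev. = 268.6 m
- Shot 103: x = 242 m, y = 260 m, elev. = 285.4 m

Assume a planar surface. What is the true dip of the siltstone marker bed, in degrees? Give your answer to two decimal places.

Let the plane be z = a·x + b·y + c.
Shot 102−Shot 101: −467a + 490b = −62.9;  Shot 103−Shot 101: −343a + 176b = −46.1.
Solving gives a = 0.13413, b = −0.00054.
Gradient magnitude |∇z| = √(a² + b²) = √(0.01799 + 0.00000) = 0.13413.
True dip = arctan(0.13413) = 7.64°, dipping toward W (azimuth ≈ 270°).

7.64°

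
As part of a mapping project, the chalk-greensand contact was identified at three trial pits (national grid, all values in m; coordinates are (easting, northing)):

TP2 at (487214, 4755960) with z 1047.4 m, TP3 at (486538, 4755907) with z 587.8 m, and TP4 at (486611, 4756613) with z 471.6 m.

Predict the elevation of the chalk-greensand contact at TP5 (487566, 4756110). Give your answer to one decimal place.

1257.7 m

Two edge vectors: TP2→TP3 = (-676, -53, -459.6), TP2→TP4 = (-603, 653, -575.8).
Normal n = (TP2→TP3) × (TP2→TP4) = (330636.2, -112102, -473387).
So ∂z/∂E = −n_x/n_z = 0.698447993 and ∂z/∂N = −n_y/n_z = −0.236808362.
Intercept c from TP2: 1047.4 − 340293.64 + 1126251.10 = 787004.86.
At (487566, 4756110): z = 340539.5 − 1126286.6 + 787004.86 = 1257.7 m.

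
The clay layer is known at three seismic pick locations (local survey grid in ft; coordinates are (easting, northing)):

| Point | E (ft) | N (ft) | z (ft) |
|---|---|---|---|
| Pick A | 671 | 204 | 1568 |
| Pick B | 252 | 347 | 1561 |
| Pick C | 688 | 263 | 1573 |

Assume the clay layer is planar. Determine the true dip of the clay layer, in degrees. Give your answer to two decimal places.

Two edge vectors: Pick A→Pick B = (-419, 143, -7), Pick A→Pick C = (17, 59, 5).
Normal n = (Pick A→Pick B) × (Pick A→Pick C) = (1128, 1976, -27152).
So ∂z/∂E = −n_x/n_z = 0.04154 and ∂z/∂N = −n_y/n_z = 0.07278.
Gradient magnitude |∇z| = √(a² + b²) = √(0.00173 + 0.00530) = 0.08380.
True dip = arctan(0.08380) = 4.79°, dipping toward SSW (azimuth ≈ 210°).

4.79°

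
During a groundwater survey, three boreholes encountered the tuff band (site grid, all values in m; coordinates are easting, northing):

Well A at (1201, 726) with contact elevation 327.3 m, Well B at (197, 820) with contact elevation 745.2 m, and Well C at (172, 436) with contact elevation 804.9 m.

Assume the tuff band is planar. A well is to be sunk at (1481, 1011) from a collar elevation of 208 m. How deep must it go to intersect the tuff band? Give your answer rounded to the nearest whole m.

37 m

Two edge vectors: Well A→Well B = (-1004, 94, 417.9), Well A→Well C = (-1029, -290, 477.6).
Normal n = (Well A→Well B) × (Well A→Well C) = (166085.4, 49491.3, 387886).
So ∂z/∂easting = −n_x/n_z = −0.42818 and ∂z/∂northing = −n_y/n_z = −0.12759.
Intercept c from Well A: 327.3 + 514.25 + 92.63 = 934.18.
At (1481, 1011): z_contact = −634.1 − 129.0 + 934.18 = 171.0 m.
Depth below ground = 208 − 171.0 = 37 m.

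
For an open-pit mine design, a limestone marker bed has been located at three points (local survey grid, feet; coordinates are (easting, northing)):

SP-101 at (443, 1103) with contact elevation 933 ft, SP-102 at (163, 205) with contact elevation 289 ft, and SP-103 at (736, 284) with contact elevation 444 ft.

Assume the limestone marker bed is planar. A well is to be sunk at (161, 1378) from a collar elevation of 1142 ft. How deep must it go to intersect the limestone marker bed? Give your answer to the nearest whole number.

78 ft

Two edge vectors: SP-101→SP-102 = (-280, -898, -644), SP-101→SP-103 = (293, -819, -489).
Normal n = (SP-101→SP-102) × (SP-101→SP-103) = (-88314, -325612, 492434).
So ∂z/∂E = −n_x/n_z = 0.17934 and ∂z/∂N = −n_y/n_z = 0.66123.
Intercept c from SP-101: 933 − 79.45 − 729.34 = 124.22.
At (161, 1378): z_contact = 28.9 + 911.2 + 124.22 = 1064.3 ft.
Depth below ground = 1142 − 1064.3 = 78 ft.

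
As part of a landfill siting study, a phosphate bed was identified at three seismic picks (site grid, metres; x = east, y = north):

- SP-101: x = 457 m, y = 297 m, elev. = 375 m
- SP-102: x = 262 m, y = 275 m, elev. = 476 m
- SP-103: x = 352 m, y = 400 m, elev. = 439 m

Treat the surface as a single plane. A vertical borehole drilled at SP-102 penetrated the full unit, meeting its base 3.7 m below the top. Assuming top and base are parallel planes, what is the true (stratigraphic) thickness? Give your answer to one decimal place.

Let the plane be z = a·x + b·y + c.
SP-102−SP-101: −195a − 22b = 101;  SP-103−SP-101: −105a + 103b = 64.
Solving gives a = −0.52739, b = 0.08372.
|∇z| = √(a²+b²) = 0.53400, so dip δ = arctan(0.53400) = 28.10°.
True thickness = vertical thickness × cos δ = 3.7 × cos 28.10° = 3.3 m.

3.3 m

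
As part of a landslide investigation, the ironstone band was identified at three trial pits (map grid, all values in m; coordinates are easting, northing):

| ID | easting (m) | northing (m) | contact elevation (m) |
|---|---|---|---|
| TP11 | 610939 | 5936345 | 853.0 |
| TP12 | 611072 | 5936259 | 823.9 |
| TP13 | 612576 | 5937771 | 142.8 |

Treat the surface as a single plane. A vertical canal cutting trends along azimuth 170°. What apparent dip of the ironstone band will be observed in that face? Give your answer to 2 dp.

4.89°

Two edge vectors: TP11→TP12 = (133, -86, -29.1), TP11→TP13 = (1637, 1426, -710.2).
Normal n = (TP11→TP12) × (TP11→TP13) = (102573.8, 46819.9, 330440).
So ∂z/∂easting = −n_x/n_z = −0.31042 and ∂z/∂northing = −n_y/n_z = −0.14169.
Unit vector along 170° is (sin 170°, cos 170°) = (0.1736, -0.9848).
Slope in that direction = a·(0.1736) + b·(-0.9848) = 0.08563.
Apparent dip = arctan|0.08563| = 4.89° (true dip is 18.8°, so apparent ≤ true as expected).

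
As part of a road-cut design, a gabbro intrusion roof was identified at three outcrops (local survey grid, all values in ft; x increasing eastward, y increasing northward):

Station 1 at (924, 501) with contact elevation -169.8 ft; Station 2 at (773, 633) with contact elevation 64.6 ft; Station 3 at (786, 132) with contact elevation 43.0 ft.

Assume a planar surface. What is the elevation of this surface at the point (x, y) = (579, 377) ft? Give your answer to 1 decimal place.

Let the plane be z = a·x + b·y + c.
Station 2−Station 1: −151a + 132b = 234.4;  Station 3−Station 1: −138a − 369b = 212.8.
Solving gives a = −1.54978, b = 0.00290.
Then c = -169.8 − a·924 − b·501 = 1260.75.
At (579, 377): z = −897.3 + 1.1 + 1260.75 = 364.5 ft.

364.5 ft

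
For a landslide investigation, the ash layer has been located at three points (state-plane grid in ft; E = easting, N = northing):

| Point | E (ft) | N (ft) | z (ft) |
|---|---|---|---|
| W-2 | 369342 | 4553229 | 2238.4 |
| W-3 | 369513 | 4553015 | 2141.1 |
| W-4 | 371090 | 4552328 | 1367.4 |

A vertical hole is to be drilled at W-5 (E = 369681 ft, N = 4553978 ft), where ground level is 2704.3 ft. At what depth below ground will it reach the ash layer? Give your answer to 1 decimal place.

Let the plane be z = a·E + b·N + c.
W-3−W-2: 171a − 214b = −97.3;  W-4−W-2: 1748a − 901b = −871.
Solving gives a = −0.448755687, b = 0.096087745.
Then c = 2238.4 − a·369342 − b·4553229 = −269526.78.
At (369681, 4553978): z_contact = −165896.45 + 437581.48 − 269526.78 = 2158.24 ft.
Depth below ground = 2704.3 − 2158.24 = 546.1 ft.

546.1 ft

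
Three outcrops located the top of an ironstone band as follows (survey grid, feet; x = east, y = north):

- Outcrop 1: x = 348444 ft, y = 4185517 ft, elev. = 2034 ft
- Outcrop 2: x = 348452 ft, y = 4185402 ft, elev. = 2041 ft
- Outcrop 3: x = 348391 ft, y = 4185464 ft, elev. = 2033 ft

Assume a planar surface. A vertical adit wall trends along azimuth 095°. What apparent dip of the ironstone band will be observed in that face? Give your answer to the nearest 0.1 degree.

Two edge vectors: Outcrop 1→Outcrop 2 = (8, -115, 7), Outcrop 1→Outcrop 3 = (-53, -53, -1).
Normal n = (Outcrop 1→Outcrop 2) × (Outcrop 1→Outcrop 3) = (486, -363, -6519).
So ∂z/∂x = −n_x/n_z = 0.07455 and ∂z/∂y = −n_y/n_z = −0.05568.
Unit vector along 095° is (sin 95°, cos 95°) = (0.9962, -0.0872).
Slope in that direction = a·(0.9962) + b·(-0.0872) = 0.07912.
Apparent dip = arctan|0.07912| = 4.5° (true dip is 5.3°, so apparent ≤ true as expected).

4.5°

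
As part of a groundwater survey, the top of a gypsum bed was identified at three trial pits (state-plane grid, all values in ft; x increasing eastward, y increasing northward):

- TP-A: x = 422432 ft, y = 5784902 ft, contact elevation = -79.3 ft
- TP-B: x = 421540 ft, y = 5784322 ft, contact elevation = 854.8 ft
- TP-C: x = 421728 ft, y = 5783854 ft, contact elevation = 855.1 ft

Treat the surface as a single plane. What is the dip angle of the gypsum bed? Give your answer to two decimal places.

41.82°

Let the plane be z = a·x + b·y + c.
TP-B−TP-A: −892a − 580b = 934.1;  TP-C−TP-A: −704a − 1048b = 934.4.
Solving gives a = −0.82999, b = −0.33405.
Gradient magnitude |∇z| = √(a² + b²) = √(0.68888 + 0.11159) = 0.89469.
True dip = arctan(0.89469) = 41.82°, dipping toward ENE (azimuth ≈ 068°).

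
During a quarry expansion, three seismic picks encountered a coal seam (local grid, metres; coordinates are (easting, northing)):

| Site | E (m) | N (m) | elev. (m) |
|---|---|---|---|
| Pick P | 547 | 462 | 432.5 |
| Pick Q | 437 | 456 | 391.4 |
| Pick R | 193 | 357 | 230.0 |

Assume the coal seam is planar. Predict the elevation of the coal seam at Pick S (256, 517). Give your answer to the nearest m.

Two edge vectors: Pick P→Pick Q = (-110, -6, -41.1), Pick P→Pick R = (-354, -105, -202.5).
Normal n = (Pick P→Pick Q) × (Pick P→Pick R) = (-3100.5, -7725.6, 9426).
So ∂z/∂E = −n_x/n_z = 0.32893 and ∂z/∂N = −n_y/n_z = 0.81961.
Intercept c from Pick P: 432.5 − 179.93 − 378.66 = −126.08.
At (256, 517): z = 84.2 + 423.7 − 126.08 = 381.9 m.

382 m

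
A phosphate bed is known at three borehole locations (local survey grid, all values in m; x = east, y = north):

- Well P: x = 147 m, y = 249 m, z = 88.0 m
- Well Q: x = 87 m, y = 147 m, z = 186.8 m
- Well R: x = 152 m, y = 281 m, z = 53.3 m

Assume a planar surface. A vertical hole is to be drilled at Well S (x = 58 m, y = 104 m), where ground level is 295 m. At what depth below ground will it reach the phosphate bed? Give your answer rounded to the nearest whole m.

Two edge vectors: Well P→Well Q = (-60, -102, 98.8), Well P→Well R = (5, 32, -34.7).
Normal n = (Well P→Well Q) × (Well P→Well R) = (377.8, -1588, -1410).
So ∂z/∂x = −n_x/n_z = 0.26794 and ∂z/∂y = −n_y/n_z = −1.12624.
Intercept c from Well P: 88 − 39.39 + 280.43 = 329.05.
At (58, 104): z_contact = 15.5 − 117.1 + 329.05 = 227.5 m.
Depth below ground = 295 − 227.5 = 68 m.

68 m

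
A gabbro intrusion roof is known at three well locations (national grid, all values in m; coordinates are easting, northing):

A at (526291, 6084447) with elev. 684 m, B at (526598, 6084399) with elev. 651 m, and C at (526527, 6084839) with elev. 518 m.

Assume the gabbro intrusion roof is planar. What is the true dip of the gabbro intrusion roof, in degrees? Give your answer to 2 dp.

20.02°

Two edge vectors: A→B = (307, -48, -33), A→C = (236, 392, -166).
Normal n = (A→B) × (A→C) = (20904, 43174, 131672).
So ∂z/∂easting = −n_x/n_z = −0.15876 and ∂z/∂northing = −n_y/n_z = −0.32789.
Gradient magnitude |∇z| = √(a² + b²) = √(0.02520 + 0.10751) = 0.36430.
True dip = arctan(0.36430) = 20.02°, dipping toward NNE (azimuth ≈ 026°).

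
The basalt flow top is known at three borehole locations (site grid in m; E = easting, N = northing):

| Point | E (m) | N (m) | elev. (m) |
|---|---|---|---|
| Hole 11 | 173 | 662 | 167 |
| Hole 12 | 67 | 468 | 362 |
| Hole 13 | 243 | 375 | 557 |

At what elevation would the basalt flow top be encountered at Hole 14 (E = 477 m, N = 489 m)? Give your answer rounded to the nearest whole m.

519 m

Two edge vectors: Hole 11→Hole 12 = (-106, -194, 195), Hole 11→Hole 13 = (70, -287, 390).
Normal n = (Hole 11→Hole 12) × (Hole 11→Hole 13) = (-19695, 54990, 44002).
So ∂z/∂E = −n_x/n_z = 0.44759 and ∂z/∂N = −n_y/n_z = −1.24972.
Intercept c from Hole 11: 167 − 77.43 + 827.31 = 916.88.
At (477, 489): z = 213.5 − 611.1 + 916.88 = 519.3 m.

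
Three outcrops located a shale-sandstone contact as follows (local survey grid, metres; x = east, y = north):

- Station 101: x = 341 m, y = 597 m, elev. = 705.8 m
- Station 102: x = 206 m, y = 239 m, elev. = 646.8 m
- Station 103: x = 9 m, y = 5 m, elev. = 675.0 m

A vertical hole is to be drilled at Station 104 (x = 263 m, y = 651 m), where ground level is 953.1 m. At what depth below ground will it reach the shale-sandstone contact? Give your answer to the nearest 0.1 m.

Let the plane be z = a·x + b·y + c.
Station 102−Station 101: −135a − 358b = −59;  Station 103−Station 101: −332a − 592b = −30.8.
Solving gives a = −0.61387, b = 0.39629.
Then c = 705.8 − a·341 − b·597 = 678.54.
At (263, 651): z_contact = −161.45 + 257.99 + 678.54 = 775.08 m.
Depth below ground = 953.1 − 775.08 = 178.0 m.

178.0 m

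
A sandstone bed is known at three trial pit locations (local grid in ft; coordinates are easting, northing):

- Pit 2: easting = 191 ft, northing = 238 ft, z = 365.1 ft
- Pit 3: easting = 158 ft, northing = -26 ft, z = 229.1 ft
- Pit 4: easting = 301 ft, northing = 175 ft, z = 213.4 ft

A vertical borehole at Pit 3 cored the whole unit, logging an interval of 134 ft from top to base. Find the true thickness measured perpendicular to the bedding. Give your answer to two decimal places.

Let the plane be z = a·easting + b·northing + c.
Pit 3−Pit 2: −33a − 264b = −136;  Pit 4−Pit 2: 110a − 63b = −151.7.
Solving gives a = −1.01163, b = 0.64160.
|∇z| = √(a²+b²) = 1.19793, so dip δ = arctan(1.19793) = 50.15°.
True thickness = vertical thickness × cos δ = 134 × cos 50.15° = 85.87 ft.

85.87 ft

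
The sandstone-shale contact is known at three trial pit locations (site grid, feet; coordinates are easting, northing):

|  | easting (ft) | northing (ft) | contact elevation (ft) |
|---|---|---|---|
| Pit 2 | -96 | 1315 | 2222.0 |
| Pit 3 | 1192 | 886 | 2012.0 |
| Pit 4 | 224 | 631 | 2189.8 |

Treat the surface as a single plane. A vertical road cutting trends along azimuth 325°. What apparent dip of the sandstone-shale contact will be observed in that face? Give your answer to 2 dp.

4.11°

Two edge vectors: Pit 2→Pit 3 = (1288, -429, -210), Pit 2→Pit 4 = (320, -684, -32.2).
Normal n = (Pit 2→Pit 3) × (Pit 2→Pit 4) = (-129826.2, -25726.4, -743712).
So ∂z/∂easting = −n_x/n_z = −0.17457 and ∂z/∂northing = −n_y/n_z = −0.03459.
Unit vector along 325° is (sin 325°, cos 325°) = (-0.5736, 0.8192).
Slope in that direction = a·(-0.5736) + b·(0.8192) = 0.07179.
Apparent dip = arctan|0.07179| = 4.11° (true dip is 10.1°, so apparent ≤ true as expected).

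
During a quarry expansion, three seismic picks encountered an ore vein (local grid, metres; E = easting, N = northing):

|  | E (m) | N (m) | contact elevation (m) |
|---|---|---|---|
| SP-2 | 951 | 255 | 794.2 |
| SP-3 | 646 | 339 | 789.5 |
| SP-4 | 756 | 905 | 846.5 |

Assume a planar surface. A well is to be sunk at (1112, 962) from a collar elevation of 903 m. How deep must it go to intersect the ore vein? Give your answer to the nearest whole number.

37 m

Let the plane be z = a·E + b·N + c.
SP-3−SP-2: −305a + 84b = −4.7;  SP-4−SP-2: −195a + 650b = 52.3.
Solving gives a = 0.04095, b = 0.09275.
Then c = 794.2 − a·951 − b·255 = 731.60.
At (1112, 962): z_contact = 45.5 + 89.2 + 731.60 = 866.4 m.
Depth below ground = 903 − 866.4 = 37 m.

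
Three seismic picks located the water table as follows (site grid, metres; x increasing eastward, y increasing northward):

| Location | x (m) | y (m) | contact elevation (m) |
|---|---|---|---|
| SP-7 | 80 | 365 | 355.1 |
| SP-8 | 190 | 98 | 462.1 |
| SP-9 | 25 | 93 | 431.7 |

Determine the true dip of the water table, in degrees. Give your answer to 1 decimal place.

20.6°

Let the plane be z = a·x + b·y + c.
SP-8−SP-7: 110a − 267b = 107;  SP-9−SP-7: −55a − 272b = 76.6.
Solving gives a = 0.19396, b = −0.32084.
Gradient magnitude |∇z| = √(a² + b²) = √(0.03762 + 0.10294) = 0.37491.
True dip = arctan(0.37491) = 20.6°, dipping toward NNW (azimuth ≈ 329°).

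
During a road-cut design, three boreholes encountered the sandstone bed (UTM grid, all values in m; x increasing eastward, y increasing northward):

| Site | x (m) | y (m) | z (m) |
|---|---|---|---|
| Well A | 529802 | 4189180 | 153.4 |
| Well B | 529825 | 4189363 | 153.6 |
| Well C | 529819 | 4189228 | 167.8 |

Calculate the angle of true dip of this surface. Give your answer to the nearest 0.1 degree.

52.8°

Let the plane be z = a·x + b·y + c.
Well B−Well A: 23a + 183b = 0.2;  Well C−Well A: 17a + 48b = 14.4.
Solving gives a = 1.30822, b = −0.16333.
Gradient magnitude |∇z| = √(a² + b²) = √(1.71144 + 0.02668) = 1.31838.
True dip = arctan(1.31838) = 52.8°, dipping toward W (azimuth ≈ 277°).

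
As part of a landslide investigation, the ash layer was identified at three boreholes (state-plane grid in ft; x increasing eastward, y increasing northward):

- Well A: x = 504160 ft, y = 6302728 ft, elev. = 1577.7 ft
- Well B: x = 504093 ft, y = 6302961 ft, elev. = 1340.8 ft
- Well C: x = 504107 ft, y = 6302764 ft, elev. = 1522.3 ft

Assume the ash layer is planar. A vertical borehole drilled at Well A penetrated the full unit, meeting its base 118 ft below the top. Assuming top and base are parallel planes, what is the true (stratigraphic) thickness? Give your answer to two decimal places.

Let the plane be z = a·x + b·y + c.
Well B−Well A: −67a + 233b = −236.9;  Well C−Well A: −53a + 36b = −55.4.
Solving gives a = 0.44076, b = −0.89000.
|∇z| = √(a²+b²) = 0.99316, so dip δ = arctan(0.99316) = 44.80°.
True thickness = vertical thickness × cos δ = 118 × cos 44.80° = 83.72 ft.

83.72 ft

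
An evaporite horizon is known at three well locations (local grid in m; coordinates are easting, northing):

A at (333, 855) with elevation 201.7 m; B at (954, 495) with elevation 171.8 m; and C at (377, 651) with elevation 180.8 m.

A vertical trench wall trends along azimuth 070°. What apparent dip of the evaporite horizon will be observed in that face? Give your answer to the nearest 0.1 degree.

2.8°

Two edge vectors: A→B = (621, -360, -29.9), A→C = (44, -204, -20.9).
Normal n = (A→B) × (A→C) = (1424.4, 11663.3, -110844).
So ∂z/∂easting = −n_x/n_z = 0.01285 and ∂z/∂northing = −n_y/n_z = 0.10522.
Unit vector along 070° is (sin 70°, cos 70°) = (0.9397, 0.3420).
Slope in that direction = a·(0.9397) + b·(0.3420) = 0.04806.
Apparent dip = arctan|0.04806| = 2.8° (true dip is 6.1°, so apparent ≤ true as expected).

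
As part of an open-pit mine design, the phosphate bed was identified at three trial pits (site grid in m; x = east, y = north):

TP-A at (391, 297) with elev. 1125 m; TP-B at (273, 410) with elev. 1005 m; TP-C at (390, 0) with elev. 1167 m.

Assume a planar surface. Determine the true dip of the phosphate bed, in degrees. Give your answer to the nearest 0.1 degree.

41.7°

Two edge vectors: TP-A→TP-B = (-118, 113, -120), TP-A→TP-C = (-1, -297, 42).
Normal n = (TP-A→TP-B) × (TP-A→TP-C) = (-30894, 5076, 35159).
So ∂z/∂x = −n_x/n_z = 0.87869 and ∂z/∂y = −n_y/n_z = −0.14437.
Gradient magnitude |∇z| = √(a² + b²) = √(0.77210 + 0.02084) = 0.89048.
True dip = arctan(0.89048) = 41.7°, dipping toward W (azimuth ≈ 279°).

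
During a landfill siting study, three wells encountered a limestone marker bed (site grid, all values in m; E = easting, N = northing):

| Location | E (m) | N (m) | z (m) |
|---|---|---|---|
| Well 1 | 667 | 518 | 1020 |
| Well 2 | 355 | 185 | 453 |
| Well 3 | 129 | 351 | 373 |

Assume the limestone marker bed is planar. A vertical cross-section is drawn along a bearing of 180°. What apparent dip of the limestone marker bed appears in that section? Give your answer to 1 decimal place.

39.1°

Let the plane be z = a·E + b·N + c.
Well 2−Well 1: −312a − 333b = −567;  Well 3−Well 1: −538a − 167b = −647.
Solving gives a = 0.95051, b = 0.81214.
Unit vector along 180° is (sin 180°, cos 180°) = (0.0000, -1.0000).
Slope in that direction = a·(0.0000) + b·(-1.0000) = −0.81214.
Apparent dip = arctan|0.81214| = 39.1° (true dip is 51.3°, so apparent ≤ true as expected).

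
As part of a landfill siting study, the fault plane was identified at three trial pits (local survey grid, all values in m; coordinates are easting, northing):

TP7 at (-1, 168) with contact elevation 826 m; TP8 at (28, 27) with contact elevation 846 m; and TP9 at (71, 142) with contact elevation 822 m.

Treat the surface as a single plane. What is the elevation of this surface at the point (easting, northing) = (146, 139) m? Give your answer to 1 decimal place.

813.8 m

Let the plane be z = a·easting + b·northing + c.
TP8−TP7: 29a − 141b = 20;  TP9−TP7: 72a − 26b = −4.
Solving gives a = −0.11534, b = −0.16557.
Then c = 826 − a·-1 − b·168 = 853.70.
At (146, 139): z = −16.8 − 23.0 + 853.70 = 813.8 m.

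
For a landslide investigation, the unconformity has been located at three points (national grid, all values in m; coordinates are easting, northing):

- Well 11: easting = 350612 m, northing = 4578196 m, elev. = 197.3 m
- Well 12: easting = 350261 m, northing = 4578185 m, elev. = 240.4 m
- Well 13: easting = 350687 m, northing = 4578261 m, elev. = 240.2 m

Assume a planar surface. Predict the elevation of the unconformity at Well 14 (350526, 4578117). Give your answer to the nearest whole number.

Let the plane be z = a·easting + b·northing + c.
Well 12−Well 11: −351a − 11b = 43.1;  Well 13−Well 11: 75a + 65b = 42.9.
Solving gives a = −0.14885857, b = 0.83175989.
Then c = 197.3 − a·350612 − b·4578196 = −3755570.90.
At (350526, 4578117): z = −52178.8 + 3807894.1 − 3755570.90 = 144.4 m.

144 m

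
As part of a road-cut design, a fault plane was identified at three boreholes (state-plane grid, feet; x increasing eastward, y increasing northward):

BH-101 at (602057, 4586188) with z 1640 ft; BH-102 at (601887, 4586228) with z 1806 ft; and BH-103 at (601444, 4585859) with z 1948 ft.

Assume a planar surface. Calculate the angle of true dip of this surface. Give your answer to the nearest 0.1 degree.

46.0°

Let the plane be z = a·x + b·y + c.
BH-102−BH-101: −170a + 40b = 166;  BH-103−BH-101: −613a − 329b = 308.
Solving gives a = −0.83200, b = 0.61402.
Gradient magnitude |∇z| = √(a² + b²) = √(0.69222 + 0.37702) = 1.03404.
True dip = arctan(1.03404) = 46.0°, dipping toward SE (azimuth ≈ 126°).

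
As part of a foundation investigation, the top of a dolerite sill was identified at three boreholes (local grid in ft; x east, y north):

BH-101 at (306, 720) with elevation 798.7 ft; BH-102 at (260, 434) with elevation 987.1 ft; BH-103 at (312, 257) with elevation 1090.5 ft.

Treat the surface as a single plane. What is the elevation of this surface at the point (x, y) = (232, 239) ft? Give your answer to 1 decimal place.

Let the plane be z = a·x + b·y + c.
BH-102−BH-101: −46a − 286b = 188.4;  BH-103−BH-101: 6a − 463b = 291.8.
Solving gives a = −0.16400, b = −0.63236.
Then c = 798.7 − a·306 − b·720 = 1304.19.
At (232, 239): z = −38.0 − 151.1 + 1304.19 = 1115.0 ft.

1115.0 ft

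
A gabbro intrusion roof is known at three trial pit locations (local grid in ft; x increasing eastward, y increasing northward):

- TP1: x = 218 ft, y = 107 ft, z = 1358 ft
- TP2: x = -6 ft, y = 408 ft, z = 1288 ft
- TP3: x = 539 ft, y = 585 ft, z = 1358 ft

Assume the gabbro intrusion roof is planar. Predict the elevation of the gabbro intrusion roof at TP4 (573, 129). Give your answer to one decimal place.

1413.9 ft

Two edge vectors: TP1→TP2 = (-224, 301, -70), TP1→TP3 = (321, 478, 0).
Normal n = (TP1→TP2) × (TP1→TP3) = (33460, -22470, -203693).
So ∂z/∂x = −n_x/n_z = 0.16427 and ∂z/∂y = −n_y/n_z = −0.11031.
Intercept c from TP1: 1358 − 35.81 + 11.80 = 1333.99.
At (573, 129): z = 94.1 − 14.2 + 1333.99 = 1413.9 ft.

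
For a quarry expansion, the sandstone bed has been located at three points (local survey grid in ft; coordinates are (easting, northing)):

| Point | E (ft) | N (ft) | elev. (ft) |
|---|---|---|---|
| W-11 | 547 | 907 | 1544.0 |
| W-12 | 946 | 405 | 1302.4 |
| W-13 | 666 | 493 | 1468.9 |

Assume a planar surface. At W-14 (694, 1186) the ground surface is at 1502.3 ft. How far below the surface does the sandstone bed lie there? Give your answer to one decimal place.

Let the plane be z = a·E + b·N + c.
W-12−W-11: 399a − 502b = −241.6;  W-13−W-11: 119a − 414b = −75.1.
Solving gives a = −0.591023, b = 0.011518.
Then c = 1544 − a·547 − b·907 = 1856.84.
At (694, 1186): z_contact = −410.17 + 13.66 + 1856.84 = 1460.33 ft.
Depth below ground = 1502.3 − 1460.33 = 42.0 ft.

42.0 ft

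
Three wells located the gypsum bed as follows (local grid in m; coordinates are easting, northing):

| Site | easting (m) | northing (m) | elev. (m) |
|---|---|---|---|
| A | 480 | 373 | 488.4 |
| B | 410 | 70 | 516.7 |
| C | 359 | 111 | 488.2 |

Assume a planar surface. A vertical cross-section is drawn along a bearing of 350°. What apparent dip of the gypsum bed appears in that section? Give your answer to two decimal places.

14.34°

Let the plane be z = a·easting + b·northing + c.
B−A: −70a − 303b = 28.3;  C−A: −121a − 262b = −0.2.
Solving gives a = 0.40797, b = −0.18765.
Unit vector along 350° is (sin 350°, cos 350°) = (-0.1736, 0.9848).
Slope in that direction = a·(-0.1736) + b·(0.9848) = −0.25564.
Apparent dip = arctan|0.25564| = 14.34° (true dip is 24.2°, so apparent ≤ true as expected).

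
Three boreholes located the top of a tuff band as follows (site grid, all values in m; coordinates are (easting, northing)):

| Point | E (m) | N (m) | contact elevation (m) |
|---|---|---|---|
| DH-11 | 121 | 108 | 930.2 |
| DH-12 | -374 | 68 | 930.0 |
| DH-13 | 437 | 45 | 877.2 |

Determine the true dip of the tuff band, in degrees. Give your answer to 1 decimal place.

Let the plane be z = a·E + b·N + c.
DH-12−DH-11: −495a − 40b = −0.2;  DH-13−DH-11: 316a − 63b = −53.
Solving gives a = −0.04809, b = 0.60007.
Gradient magnitude |∇z| = √(a² + b²) = √(0.00231 + 0.36009) = 0.60200.
True dip = arctan(0.60200) = 31.0°, dipping toward S (azimuth ≈ 175°).

31.0°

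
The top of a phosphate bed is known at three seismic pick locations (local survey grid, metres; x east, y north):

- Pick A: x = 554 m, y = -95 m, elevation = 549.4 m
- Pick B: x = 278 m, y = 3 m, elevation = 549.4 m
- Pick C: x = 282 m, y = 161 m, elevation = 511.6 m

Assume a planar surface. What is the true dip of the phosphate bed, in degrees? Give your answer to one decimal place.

14.1°

Let the plane be z = a·x + b·y + c.
Pick B−Pick A: −276a + 98b = 0;  Pick C−Pick A: −272a + 256b = −37.8.
Solving gives a = −0.08419, b = −0.23711.
Gradient magnitude |∇z| = √(a² + b²) = √(0.00709 + 0.05622) = 0.25161.
True dip = arctan(0.25161) = 14.1°, dipping toward NNE (azimuth ≈ 020°).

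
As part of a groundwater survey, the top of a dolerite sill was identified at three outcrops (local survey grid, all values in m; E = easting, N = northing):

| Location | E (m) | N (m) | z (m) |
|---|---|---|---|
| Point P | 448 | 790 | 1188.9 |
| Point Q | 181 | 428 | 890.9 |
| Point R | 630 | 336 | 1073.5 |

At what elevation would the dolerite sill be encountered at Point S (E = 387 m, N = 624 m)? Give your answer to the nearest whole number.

1083 m

Let the plane be z = a·E + b·N + c.
Point Q−Point P: −267a − 362b = −298;  Point R−Point P: 182a − 454b = −115.4.
Solving gives a = 0.49982, b = 0.45455.
Then c = 1188.9 − a·448 − b·790 = 605.88.
At (387, 624): z = 193.4 + 283.6 + 605.88 = 1083.0 m.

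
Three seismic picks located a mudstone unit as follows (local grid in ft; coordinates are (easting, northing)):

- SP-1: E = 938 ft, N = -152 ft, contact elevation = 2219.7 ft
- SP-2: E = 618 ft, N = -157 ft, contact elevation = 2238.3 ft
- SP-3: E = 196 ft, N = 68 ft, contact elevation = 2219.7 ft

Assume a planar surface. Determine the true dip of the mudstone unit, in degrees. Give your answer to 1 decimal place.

Two edge vectors: SP-1→SP-2 = (-320, -5, 18.6), SP-1→SP-3 = (-742, 220, 0).
Normal n = (SP-1→SP-2) × (SP-1→SP-3) = (-4092, -13801.2, -74110).
So ∂z/∂E = −n_x/n_z = −0.05522 and ∂z/∂N = −n_y/n_z = −0.18623.
Gradient magnitude |∇z| = √(a² + b²) = √(0.00305 + 0.03468) = 0.19424.
True dip = arctan(0.19424) = 11.0°, dipping toward NNE (azimuth ≈ 017°).

11.0°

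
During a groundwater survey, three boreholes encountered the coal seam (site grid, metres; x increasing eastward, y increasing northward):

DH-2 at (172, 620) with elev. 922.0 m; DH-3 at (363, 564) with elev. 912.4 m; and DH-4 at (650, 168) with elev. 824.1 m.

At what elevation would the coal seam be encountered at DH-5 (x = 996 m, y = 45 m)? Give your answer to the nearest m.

802 m

Two edge vectors: DH-2→DH-3 = (191, -56, -9.6), DH-2→DH-4 = (478, -452, -97.9).
Normal n = (DH-2→DH-3) × (DH-2→DH-4) = (1143.2, 14110.1, -59564).
So ∂z/∂x = −n_x/n_z = 0.01919 and ∂z/∂y = −n_y/n_z = 0.23689.
Intercept c from DH-2: 922 − 3.30 − 146.87 = 771.83.
At (996, 45): z = 19.1 + 10.7 + 771.83 = 801.6 m.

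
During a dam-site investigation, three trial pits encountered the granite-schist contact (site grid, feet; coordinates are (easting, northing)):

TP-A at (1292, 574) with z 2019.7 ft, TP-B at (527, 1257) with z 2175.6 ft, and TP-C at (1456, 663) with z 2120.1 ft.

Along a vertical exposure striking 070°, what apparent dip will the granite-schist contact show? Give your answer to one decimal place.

Let the plane be z = a·E + b·N + c.
TP-B−TP-A: −765a + 683b = 155.9;  TP-C−TP-A: 164a + 89b = 100.4.
Solving gives a = 0.30371, b = 0.56844.
Unit vector along 070° is (sin 70°, cos 70°) = (0.9397, 0.3420).
Slope in that direction = a·(0.9397) + b·(0.3420) = 0.47981.
Apparent dip = arctan|0.47981| = 25.6° (true dip is 32.8°, so apparent ≤ true as expected).

25.6°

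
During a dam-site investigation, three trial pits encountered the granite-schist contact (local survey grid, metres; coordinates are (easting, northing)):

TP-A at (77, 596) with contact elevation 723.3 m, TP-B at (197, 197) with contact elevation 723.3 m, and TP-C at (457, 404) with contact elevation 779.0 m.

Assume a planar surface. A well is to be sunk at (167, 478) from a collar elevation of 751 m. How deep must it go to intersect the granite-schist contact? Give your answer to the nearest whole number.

Let the plane be z = a·E + b·N + c.
TP-B−TP-A: 120a − 399b = 0;  TP-C−TP-A: 380a − 192b = 55.7.
Solving gives a = 0.17284, b = 0.05198.
Then c = 723.3 − a·77 − b·596 = 679.01.
At (167, 478): z_contact = 28.9 + 24.8 + 679.01 = 732.7 m.
Depth below ground = 751 − 732.7 = 18 m.

18 m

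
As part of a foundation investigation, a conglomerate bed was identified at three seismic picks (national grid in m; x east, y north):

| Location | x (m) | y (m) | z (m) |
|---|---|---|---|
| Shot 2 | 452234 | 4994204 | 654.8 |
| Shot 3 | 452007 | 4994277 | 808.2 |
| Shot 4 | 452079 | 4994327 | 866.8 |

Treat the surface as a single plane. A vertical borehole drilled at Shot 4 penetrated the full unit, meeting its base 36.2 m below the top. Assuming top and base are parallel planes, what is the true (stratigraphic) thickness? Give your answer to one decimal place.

Let the plane be z = a·x + b·y + c.
Shot 3−Shot 2: −227a + 73b = 153.4;  Shot 4−Shot 2: −155a + 123b = 212.
Solving gives a = −0.20428, b = 1.46616.
|∇z| = √(a²+b²) = 1.48032, so dip δ = arctan(1.48032) = 55.96°.
True thickness = vertical thickness × cos δ = 36.2 × cos 55.96° = 20.3 m.

20.3 m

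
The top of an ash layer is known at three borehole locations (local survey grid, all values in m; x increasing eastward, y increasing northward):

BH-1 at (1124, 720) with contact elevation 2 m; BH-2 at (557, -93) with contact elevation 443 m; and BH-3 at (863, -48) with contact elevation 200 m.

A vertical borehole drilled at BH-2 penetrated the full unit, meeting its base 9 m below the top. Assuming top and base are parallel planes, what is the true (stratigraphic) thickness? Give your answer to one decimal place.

Let the plane be z = a·x + b·y + c.
BH-2−BH-1: −567a − 813b = 441;  BH-3−BH-1: −261a − 768b = 198.
Solving gives a = −0.79599, b = 0.01270.
|∇z| = √(a²+b²) = 0.79609, so dip δ = arctan(0.79609) = 38.52°.
True thickness = vertical thickness × cos δ = 9 × cos 38.52° = 7.0 m.

7.0 m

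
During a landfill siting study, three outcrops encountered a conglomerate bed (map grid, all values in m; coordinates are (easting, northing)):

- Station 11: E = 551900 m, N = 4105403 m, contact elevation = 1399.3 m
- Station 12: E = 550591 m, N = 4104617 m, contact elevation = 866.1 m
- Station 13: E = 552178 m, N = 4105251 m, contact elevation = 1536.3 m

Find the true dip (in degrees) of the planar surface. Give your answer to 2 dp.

24.62°

Let the plane be z = a·E + b·N + c.
Station 12−Station 11: −1309a − 786b = −533.2;  Station 13−Station 11: 278a − 152b = 137.
Solving gives a = 0.45207, b = −0.07450.
Gradient magnitude |∇z| = √(a² + b²) = √(0.20437 + 0.00555) = 0.45817.
True dip = arctan(0.45817) = 24.62°, dipping toward W (azimuth ≈ 279°).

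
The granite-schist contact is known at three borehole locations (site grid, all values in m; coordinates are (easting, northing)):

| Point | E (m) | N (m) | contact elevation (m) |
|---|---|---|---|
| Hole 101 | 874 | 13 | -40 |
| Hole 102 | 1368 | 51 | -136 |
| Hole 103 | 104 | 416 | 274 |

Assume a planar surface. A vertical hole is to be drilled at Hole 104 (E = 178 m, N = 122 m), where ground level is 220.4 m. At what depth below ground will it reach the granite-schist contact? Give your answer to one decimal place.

Let the plane be z = a·E + b·N + c.
Hole 102−Hole 101: 494a + 38b = −96;  Hole 103−Hole 101: −770a + 403b = 314.
Solving gives a = −0.221685, b = 0.355589.
Then c = -40 − a·874 − b·13 = 149.13.
At (178, 122): z_contact = −39.46 + 43.38 + 149.13 = 153.05 m.
Depth below ground = 220.4 − 153.05 = 67.3 m.

67.3 m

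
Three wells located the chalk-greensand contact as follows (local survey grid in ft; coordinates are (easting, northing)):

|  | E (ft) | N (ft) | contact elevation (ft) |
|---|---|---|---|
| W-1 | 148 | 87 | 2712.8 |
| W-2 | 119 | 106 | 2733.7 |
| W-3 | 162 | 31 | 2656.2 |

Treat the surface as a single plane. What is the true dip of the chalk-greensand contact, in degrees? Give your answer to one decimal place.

Two edge vectors: W-1→W-2 = (-29, 19, 20.9), W-1→W-3 = (14, -56, -56.6).
Normal n = (W-1→W-2) × (W-1→W-3) = (95, -1348.8, 1358).
So ∂z/∂E = −n_x/n_z = −0.06996 and ∂z/∂N = −n_y/n_z = 0.99323.
Gradient magnitude |∇z| = √(a² + b²) = √(0.00489 + 0.98650) = 0.99569.
True dip = arctan(0.99569) = 44.9°, dipping toward S (azimuth ≈ 176°).

44.9°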